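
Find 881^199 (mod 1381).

Compute successive squares:
199 in binary is 11000111, i.e. 199 = 128 + 64 + 4 + 2 + 1.
881^1 ≡ 881 (mod 1381)
881^2 ≡ 881^2 = 776161 ≡ 39 (mod 1381)
881^4 ≡ 39^2 = 1521 ≡ 140 (mod 1381)
881^8 ≡ 140^2 = 19600 ≡ 266 (mod 1381)
881^16 ≡ 266^2 = 70756 ≡ 325 (mod 1381)
881^32 ≡ 325^2 = 105625 ≡ 669 (mod 1381)
881^64 ≡ 669^2 = 447561 ≡ 117 (mod 1381)
881^128 ≡ 117^2 = 13689 ≡ 1260 (mod 1381)
881^199 = 881^128 * 881^64 * 881^4 * 881^2 * 881^1 ≡ 1260 * 117 * 140 * 39 * 881 (mod 1381).
Accumulate the product:
1260 * 117 = 147420 ≡ 1034
1034 * 140 = 144760 ≡ 1136
1136 * 39 = 44304 ≡ 112
112 * 881 = 98672 ≡ 621

621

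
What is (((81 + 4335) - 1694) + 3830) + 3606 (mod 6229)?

3929

81 + 4335 = 4416
4416 - 1694 = 2722
2722 + 3830 = 6552 ≡ 323 (mod 6229)
323 + 3606 = 3929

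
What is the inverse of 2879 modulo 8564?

8564 = 2×2879 + 2806
2879 = 1×2806 + 73
2806 = 38×73 + 32
73 = 2×32 + 9
32 = 3×9 + 5
9 = 1×5 + 4
5 = 1×4 + 1
4 = 4×1 + 0
gcd(2879, 8564) = 1, so the inverse exists.
Back-substitute for 1:
1 = 1×5 − 1×4
  = −1×9 + 2×5
  = 2×32 − 7×9
  = −7×73 + 16×32
  = 16×2806 − 615×73
  = −615×2879 + 631×2806
  = 631×8564 − 1877×2879
So 2879⁻¹ ≡ −1877 ≡ 6687 (mod 8564).

6687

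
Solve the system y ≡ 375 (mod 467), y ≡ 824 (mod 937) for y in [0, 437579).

467⁻¹ mod 937: 467·624 ≡ 1 (mod 937), so 467⁻¹ ≡ 624.
y = 375 + 467·((824 − 375)·624 mod 937) = 375 + 467·13 = 6446.

6446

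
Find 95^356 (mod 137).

65

By square-and-multiply:
356 in binary is 101100100, i.e. 356 = 256 + 64 + 32 + 4.
95^1 ≡ 95 (mod 137)
95^2 ≡ 95^2 = 9025 ≡ 120 (mod 137)
95^4 ≡ 120^2 = 14400 ≡ 15 (mod 137)
95^8 ≡ 15^2 = 225 ≡ 88 (mod 137)
95^16 ≡ 88^2 = 7744 ≡ 72 (mod 137)
95^32 ≡ 72^2 = 5184 ≡ 115 (mod 137)
95^64 ≡ 115^2 = 13225 ≡ 73 (mod 137)
95^128 ≡ 73^2 = 5329 ≡ 123 (mod 137)
95^256 ≡ 123^2 = 15129 ≡ 59 (mod 137)
95^356 = 95^256 × 95^64 × 95^32 × 95^4 ≡ 59 × 73 × 115 × 15 (mod 137).
Accumulate the product:
59 × 73 = 4307 ≡ 60
60 × 115 = 6900 ≡ 50
50 × 15 = 750 ≡ 65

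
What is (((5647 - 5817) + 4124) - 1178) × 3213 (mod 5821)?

5647 - 5817 = -170 ≡ 5651 (mod 5821)
5651 + 4124 = 9775 ≡ 3954 (mod 5821)
3954 - 1178 = 2776
2776 × 3213 = 8919288 ≡ 1516 (mod 5821)

1516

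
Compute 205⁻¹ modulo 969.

Run the extended Euclidean algorithm:
969 = 4*205 + 149
205 = 1*149 + 56
149 = 2*56 + 37
56 = 1*37 + 19
37 = 1*19 + 18
19 = 1*18 + 1
18 = 18*1 + 0
gcd(205, 969) = 1, so the inverse exists.
Back-substitute for 1:
1 = 1*19 − 1*18
  = −1*37 + 2*19
  = 2*56 − 3*37
  = −3*149 + 8*56
  = 8*205 − 11*149
  = −11*969 + 52*205
So 205⁻¹ ≡ 52 (mod 969).

52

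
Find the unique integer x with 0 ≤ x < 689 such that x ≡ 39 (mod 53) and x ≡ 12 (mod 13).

675

53⁻¹ mod 13: 53*1 ≡ 1 (mod 13), so 53⁻¹ ≡ 1.
x = 39 + 53*((12 − 39)*1 mod 13) = 39 + 53*12 = 675.
Check: 675 mod 53 = 39, 675 mod 13 = 12. ✓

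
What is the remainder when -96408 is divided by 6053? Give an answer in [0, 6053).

-96408 = -16*6053 + 440, so -96408 ≡ 440 (mod 6053).

440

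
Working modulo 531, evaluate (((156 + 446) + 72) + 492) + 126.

230

156 + 446 = 602 ≡ 71 (mod 531)
71 + 72 = 143
143 + 492 = 635 ≡ 104 (mod 531)
104 + 126 = 230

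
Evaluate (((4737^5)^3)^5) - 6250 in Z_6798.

2813

(4737)^5 ≡ 2265 (mod 6798)
(2265)^3 ≡ 2265 (mod 6798)
(2265)^5 ≡ 2265 (mod 6798)
2265 - 6250 = -3985 ≡ 2813 (mod 6798)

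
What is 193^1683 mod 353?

1683 in binary is 11010010011, i.e. 1683 = 1024 + 512 + 128 + 16 + 2 + 1.
193^1 ≡ 193 (mod 353)
193^2 ≡ 193^2 = 37249 ≡ 184 (mod 353)
193^4 ≡ 184^2 = 33856 ≡ 321 (mod 353)
193^8 ≡ 321^2 = 103041 ≡ 318 (mod 353)
193^16 ≡ 318^2 = 101124 ≡ 166 (mod 353)
193^32 ≡ 166^2 = 27556 ≡ 22 (mod 353)
193^64 ≡ 22^2 = 484 ≡ 131 (mod 353)
193^128 ≡ 131^2 = 17161 ≡ 217 (mod 353)
193^256 ≡ 217^2 = 47089 ≡ 140 (mod 353)
193^512 ≡ 140^2 = 19600 ≡ 185 (mod 353)
193^1024 ≡ 185^2 = 34225 ≡ 337 (mod 353)
193^1683 = 193^1024 × 193^512 × 193^128 × 193^16 × 193^2 × 193^1 ≡ 337 × 185 × 217 × 166 × 184 × 193 (mod 353).
Accumulate the product:
337 × 185 = 62345 ≡ 217
217 × 217 = 47089 ≡ 140
140 × 166 = 23240 ≡ 295
295 × 184 = 54280 ≡ 271
271 × 193 = 52303 ≡ 59

59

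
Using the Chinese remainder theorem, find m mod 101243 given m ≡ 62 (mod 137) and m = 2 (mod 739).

137⁻¹ mod 739: 137×561 ≡ 1 (mod 739), so 137⁻¹ ≡ 561.
m = 62 + 137×((2 − 62)×561 mod 739) = 62 + 137×334 = 45820.

45820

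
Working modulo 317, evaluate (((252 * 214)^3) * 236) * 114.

314

252 * 214 = 53928 ≡ 38 (mod 317)
(38)^3 ≡ 31 (mod 317)
31 * 236 = 7316 ≡ 25 (mod 317)
25 * 114 = 2850 ≡ 314 (mod 317)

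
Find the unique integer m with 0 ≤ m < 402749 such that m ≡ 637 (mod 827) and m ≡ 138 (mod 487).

827⁻¹ mod 487: 827·53 ≡ 1 (mod 487), so 827⁻¹ ≡ 53.
m = 637 + 827·((138 − 637)·53 mod 487) = 637 + 827·338 = 280163.

280163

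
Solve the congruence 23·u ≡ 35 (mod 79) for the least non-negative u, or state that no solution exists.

29

gcd(23, 79) = 1, so a unique solution mod 79 exists.
23⁻¹ ≡ 55 (mod 79).
u ≡ 55·35 ≡ 29 (mod 79).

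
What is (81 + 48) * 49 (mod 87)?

81 + 48 = 129 ≡ 42 (mod 87)
42 * 49 = 2058 ≡ 57 (mod 87)

57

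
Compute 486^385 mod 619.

Using repeated squaring:
486^1 ≡ 486 (mod 619)
486^2 ≡ 486^2 = 236196 ≡ 357 (mod 619)
486^4 ≡ 357^2 = 127449 ≡ 554 (mod 619)
486^8 ≡ 554^2 = 306916 ≡ 511 (mod 619)
486^16 ≡ 511^2 = 261121 ≡ 522 (mod 619)
486^32 ≡ 522^2 = 272484 ≡ 124 (mod 619)
486^64 ≡ 124^2 = 15376 ≡ 520 (mod 619)
486^128 ≡ 520^2 = 270400 ≡ 516 (mod 619)
486^256 ≡ 516^2 = 266256 ≡ 86 (mod 619)
486^385 = 486^256 * 486^128 * 486^1 ≡ 86 * 516 * 486 (mod 619).
Accumulate the product:
86 * 516 = 44376 ≡ 427
427 * 486 = 207522 ≡ 157

157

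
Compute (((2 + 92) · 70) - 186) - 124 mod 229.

87

2 + 92 = 94
94 · 70 = 6580 ≡ 168 (mod 229)
168 - 186 = -18 ≡ 211 (mod 229)
211 - 124 = 87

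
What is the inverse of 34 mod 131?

131 = 3×34 + 29
34 = 1×29 + 5
29 = 5×5 + 4
5 = 1×4 + 1
4 = 4×1 + 0
gcd(34, 131) = 1, so the inverse exists.
Bézout: 1 = −7×131 + 27×34.
So 34⁻¹ ≡ 27 (mod 131).

27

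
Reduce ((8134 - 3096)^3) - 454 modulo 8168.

8146

8134 - 3096 = 5038
(5038)^3 ≡ 432 (mod 8168)
432 - 454 = -22 ≡ 8146 (mod 8168)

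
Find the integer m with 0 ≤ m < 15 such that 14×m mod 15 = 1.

14

Run the extended Euclidean algorithm:
15 = 1·14 + 1
14 = 14·1 + 0
gcd(14, 15) = 1, so the inverse exists.
Back-substitute for 1:
1 = 1·15 − 1·14
So 14⁻¹ ≡ −1 ≡ 14 (mod 15).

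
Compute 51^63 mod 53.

Compute successive squares:
63 in binary is 111111, i.e. 63 = 32 + 16 + 8 + 4 + 2 + 1.
51^1 ≡ 51 (mod 53)
51^2 ≡ 51^2 = 2601 ≡ 4 (mod 53)
51^4 ≡ 4^2 = 16 (mod 53)
51^8 ≡ 16^2 = 256 ≡ 44 (mod 53)
51^16 ≡ 44^2 = 1936 ≡ 28 (mod 53)
51^32 ≡ 28^2 = 784 ≡ 42 (mod 53)
51^63 = 51^32 · 51^16 · 51^8 · 51^4 · 51^2 · 51^1 ≡ 42 · 28 · 44 · 16 · 4 · 51 (mod 53).
Accumulate the product:
42 · 28 = 1176 ≡ 10
10 · 44 = 440 ≡ 16
16 · 16 = 256 ≡ 44
44 · 4 = 176 ≡ 17
17 · 51 = 867 ≡ 19

19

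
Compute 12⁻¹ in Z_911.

By the extended Euclidean algorithm:
911 = 75*12 + 11
12 = 1*11 + 1
11 = 11*1 + 0
gcd(12, 911) = 1, so the inverse exists.
Back-substitute for 1:
1 = 1*12 − 1*11
  = −1*911 + 76*12
So 12⁻¹ ≡ 76 (mod 911).

76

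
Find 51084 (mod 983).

51084 = 51·983 + 951, so 51084 ≡ 951 (mod 983).

951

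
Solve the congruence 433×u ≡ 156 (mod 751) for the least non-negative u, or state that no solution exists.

gcd(433, 751) = 1, so a unique solution mod 751 exists.
433⁻¹ ≡ 640 (mod 751).
u ≡ 640×156 ≡ 708 (mod 751).

708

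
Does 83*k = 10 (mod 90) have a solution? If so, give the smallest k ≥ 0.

gcd(83, 90) = 1, so a unique solution mod 90 exists.
83⁻¹ ≡ 77 (mod 90).
k ≡ 77*10 ≡ 50 (mod 90).

50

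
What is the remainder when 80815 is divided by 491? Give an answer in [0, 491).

291

80815 = 164×491 + 291, so 80815 ≡ 291 (mod 491).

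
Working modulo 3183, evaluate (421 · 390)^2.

1260

421 · 390 = 164190 ≡ 1857 (mod 3183)
(1857)^2 ≡ 1260 (mod 3183)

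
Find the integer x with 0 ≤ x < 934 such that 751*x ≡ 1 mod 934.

541

Apply the Euclidean algorithm and back-substitute:
934 = 1×751 + 183
751 = 4×183 + 19
183 = 9×19 + 12
19 = 1×12 + 7
12 = 1×7 + 5
7 = 1×5 + 2
5 = 2×2 + 1
2 = 2×1 + 0
gcd(751, 934) = 1, so the inverse exists.
Bézout: 1 = 316×934 − 393×751.
So 751⁻¹ ≡ −393 ≡ 541 (mod 934).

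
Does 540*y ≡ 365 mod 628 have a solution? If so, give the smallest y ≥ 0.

gcd(540, 628) = 4, and 4 does not divide 365.
So the congruence has no solution.

no solution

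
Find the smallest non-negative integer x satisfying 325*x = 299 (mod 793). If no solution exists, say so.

18

gcd(325, 793) = 13, and 13 | 299, so solutions exist.
Divide through by 13: 25*x mod 61 = 23.
25⁻¹ ≡ 22 (mod 61).
x ≡ 22*23 ≡ 18 (mod 61).
The smallest non-negative solution is x = 18.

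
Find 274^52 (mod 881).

52 in binary is 110100, i.e. 52 = 32 + 16 + 4.
274^1 ≡ 274 (mod 881)
274^2 ≡ 274^2 = 75076 ≡ 191 (mod 881)
274^4 ≡ 191^2 = 36481 ≡ 360 (mod 881)
274^8 ≡ 360^2 = 129600 ≡ 93 (mod 881)
274^16 ≡ 93^2 = 8649 ≡ 720 (mod 881)
274^32 ≡ 720^2 = 518400 ≡ 372 (mod 881)
274^52 = 274^32 · 274^16 · 274^4 ≡ 372 · 720 · 360 (mod 881).
Accumulate the product:
372 · 720 = 267840 ≡ 16
16 · 360 = 5760 ≡ 474

474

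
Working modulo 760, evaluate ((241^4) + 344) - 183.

(241)^4 ≡ 441 (mod 760)
441 + 344 = 785 ≡ 25 (mod 760)
25 - 183 = -158 ≡ 602 (mod 760)

602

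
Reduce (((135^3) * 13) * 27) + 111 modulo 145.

11

(135)^3 ≡ 15 (mod 145)
15 * 13 = 195 ≡ 50 (mod 145)
50 * 27 = 1350 ≡ 45 (mod 145)
45 + 111 = 156 ≡ 11 (mod 145)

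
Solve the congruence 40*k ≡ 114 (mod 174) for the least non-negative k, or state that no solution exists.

gcd(40, 174) = 2, and 2 | 114, so solutions exist.
Divide through by 2: 20*k ≡ 57 mod 87.
20⁻¹ ≡ 74 (mod 87).
k ≡ 74*57 ≡ 42 (mod 87).
The smallest non-negative solution is k = 42.

42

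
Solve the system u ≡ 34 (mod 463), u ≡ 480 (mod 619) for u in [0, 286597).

178752

463⁻¹ mod 619: 463×123 ≡ 1 (mod 619), so 463⁻¹ ≡ 123.
u = 34 + 463×((480 − 34)×123 mod 619) = 34 + 463×386 = 178752.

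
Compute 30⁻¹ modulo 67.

38

By the extended Euclidean algorithm:
67 = 2·30 + 7
30 = 4·7 + 2
7 = 3·2 + 1
2 = 2·1 + 0
gcd(30, 67) = 1, so the inverse exists.
Bézout: 1 = 13·67 − 29·30.
So 30⁻¹ ≡ −29 ≡ 38 (mod 67).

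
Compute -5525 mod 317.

-5525 = -18×317 + 181, so -5525 ≡ 181 (mod 317).

181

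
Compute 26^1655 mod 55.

Compute successive squares:
1655 in binary is 11001110111, i.e. 1655 = 1024 + 512 + 64 + 32 + 16 + 4 + 2 + 1.
26^1 ≡ 26 (mod 55)
26^2 ≡ 26^2 = 676 ≡ 16 (mod 55)
26^4 ≡ 16^2 = 256 ≡ 36 (mod 55)
26^8 ≡ 36^2 = 1296 ≡ 31 (mod 55)
26^16 ≡ 31^2 = 961 ≡ 26 (mod 55)
26^32 ≡ 26^2 = 676 ≡ 16 (mod 55)
26^64 ≡ 16^2 = 256 ≡ 36 (mod 55)
26^128 ≡ 36^2 = 1296 ≡ 31 (mod 55)
26^256 ≡ 31^2 = 961 ≡ 26 (mod 55)
26^512 ≡ 26^2 = 676 ≡ 16 (mod 55)
26^1024 ≡ 16^2 = 256 ≡ 36 (mod 55)
26^1655 = 26^1024 × 26^512 × 26^64 × 26^32 × 26^16 × 26^4 × 26^2 × 26^1 ≡ 36 × 16 × 36 × 16 × 26 × 36 × 16 × 26 (mod 55).
Accumulate the product:
36 × 16 = 576 ≡ 26
26 × 36 = 936 ≡ 1
1 × 16 = 16
16 × 26 = 416 ≡ 31
31 × 36 = 1116 ≡ 16
16 × 16 = 256 ≡ 36
36 × 26 = 936 ≡ 1

1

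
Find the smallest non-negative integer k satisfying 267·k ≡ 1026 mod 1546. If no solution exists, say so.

386

gcd(267, 1546) = 1, so a unique solution mod 1546 exists.
267⁻¹ ≡ 359 (mod 1546).
k ≡ 359·1026 ≡ 386 (mod 1546).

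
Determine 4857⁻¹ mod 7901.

7901 = 1×4857 + 3044
4857 = 1×3044 + 1813
3044 = 1×1813 + 1231
1813 = 1×1231 + 582
1231 = 2×582 + 67
582 = 8×67 + 46
67 = 1×46 + 21
46 = 2×21 + 4
21 = 5×4 + 1
4 = 4×1 + 0
gcd(4857, 7901) = 1, so the inverse exists.
Bézout: 1 = 1160×7901 − 1887×4857.
So 4857⁻¹ ≡ −1887 ≡ 6014 (mod 7901).

6014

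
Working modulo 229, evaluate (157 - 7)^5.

113

157 - 7 = 150
(150)^5 ≡ 113 (mod 229)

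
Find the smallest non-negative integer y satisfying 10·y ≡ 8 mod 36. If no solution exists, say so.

8

gcd(10, 36) = 2, and 2 | 8, so solutions exist.
Divide through by 2: 5·y ≡ 4 mod 18.
5⁻¹ ≡ 11 (mod 18).
y ≡ 11·4 ≡ 8 (mod 18).
The smallest non-negative solution is y = 8.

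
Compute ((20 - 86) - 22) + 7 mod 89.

20 - 86 = -66 ≡ 23 (mod 89)
23 - 22 = 1
1 + 7 = 8

8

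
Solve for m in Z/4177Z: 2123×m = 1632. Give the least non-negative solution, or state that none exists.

gcd(2123, 4177) = 1, so a unique solution mod 4177 exists.
2123⁻¹ ≡ 787 (mod 4177).
m ≡ 787×1632 ≡ 2045 (mod 4177).

2045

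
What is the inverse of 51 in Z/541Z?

244

Run the extended Euclidean algorithm:
541 = 10·51 + 31
51 = 1·31 + 20
31 = 1·20 + 11
20 = 1·11 + 9
11 = 1·9 + 2
9 = 4·2 + 1
2 = 2·1 + 0
gcd(51, 541) = 1, so the inverse exists.
Bézout: 1 = −23·541 + 244·51.
So 51⁻¹ ≡ 244 (mod 541).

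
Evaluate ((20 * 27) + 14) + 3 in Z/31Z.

20 * 27 = 540 ≡ 13 (mod 31)
13 + 14 = 27
27 + 3 = 30

30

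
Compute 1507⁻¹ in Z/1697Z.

By the extended Euclidean algorithm:
1697 = 1*1507 + 190
1507 = 7*190 + 177
190 = 1*177 + 13
177 = 13*13 + 8
13 = 1*8 + 5
8 = 1*5 + 3
5 = 1*3 + 2
3 = 1*2 + 1
2 = 2*1 + 0
gcd(1507, 1697) = 1, so the inverse exists.
Back-substitute for 1:
1 = 1*3 − 1*2
  = −1*5 + 2*3
  = 2*8 − 3*5
  = −3*13 + 5*8
  = 5*177 − 68*13
  = −68*190 + 73*177
  = 73*1507 − 579*190
  = −579*1697 + 652*1507
So 1507⁻¹ ≡ 652 (mod 1697).

652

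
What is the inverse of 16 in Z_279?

157

By the extended Euclidean algorithm:
279 = 17*16 + 7
16 = 2*7 + 2
7 = 3*2 + 1
2 = 2*1 + 0
gcd(16, 279) = 1, so the inverse exists.
Back-substitute for 1:
1 = 1*7 − 3*2
  = −3*16 + 7*7
  = 7*279 − 122*16
So 16⁻¹ ≡ −122 ≡ 157 (mod 279).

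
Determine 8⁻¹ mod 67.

42

Run the extended Euclidean algorithm:
67 = 8*8 + 3
8 = 2*3 + 2
3 = 1*2 + 1
2 = 2*1 + 0
gcd(8, 67) = 1, so the inverse exists.
Back-substitute for 1:
1 = 1*3 − 1*2
  = −1*8 + 3*3
  = 3*67 − 25*8
So 8⁻¹ ≡ −25 ≡ 42 (mod 67).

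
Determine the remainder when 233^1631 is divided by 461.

267

By square-and-multiply:
233^1 ≡ 233 (mod 461)
233^2 ≡ 233^2 = 54289 ≡ 352 (mod 461)
233^4 ≡ 352^2 = 123904 ≡ 356 (mod 461)
233^8 ≡ 356^2 = 126736 ≡ 422 (mod 461)
233^16 ≡ 422^2 = 178084 ≡ 138 (mod 461)
233^32 ≡ 138^2 = 19044 ≡ 143 (mod 461)
233^64 ≡ 143^2 = 20449 ≡ 165 (mod 461)
233^128 ≡ 165^2 = 27225 ≡ 26 (mod 461)
233^256 ≡ 26^2 = 676 ≡ 215 (mod 461)
233^512 ≡ 215^2 = 46225 ≡ 125 (mod 461)
233^1024 ≡ 125^2 = 15625 ≡ 412 (mod 461)
233^1631 = 233^1024 · 233^512 · 233^64 · 233^16 · 233^8 · 233^4 · 233^2 · 233^1 ≡ 412 · 125 · 165 · 138 · 422 · 356 · 352 · 233 (mod 461).
Accumulate the product:
412 · 125 = 51500 ≡ 329
329 · 165 = 54285 ≡ 348
348 · 138 = 48024 ≡ 80
80 · 422 = 33760 ≡ 107
107 · 356 = 38092 ≡ 290
290 · 352 = 102080 ≡ 199
199 · 233 = 46367 ≡ 267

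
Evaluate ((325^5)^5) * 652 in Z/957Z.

(325)^5 ≡ 439 (mod 957)
(439)^5 ≡ 241 (mod 957)
241 * 652 = 157132 ≡ 184 (mod 957)

184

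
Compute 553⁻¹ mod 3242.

3242 = 5×553 + 477
553 = 1×477 + 76
477 = 6×76 + 21
76 = 3×21 + 13
21 = 1×13 + 8
13 = 1×8 + 5
8 = 1×5 + 3
5 = 1×3 + 2
3 = 1×2 + 1
2 = 2×1 + 0
gcd(553, 3242) = 1, so the inverse exists.
Bézout: 1 = 211×3242 − 1237×553.
So 553⁻¹ ≡ −1237 ≡ 2005 (mod 3242).

2005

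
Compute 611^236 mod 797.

By square-and-multiply:
236 in binary is 11101100, i.e. 236 = 128 + 64 + 32 + 8 + 4.
611^1 ≡ 611 (mod 797)
611^2 ≡ 611^2 = 373321 ≡ 325 (mod 797)
611^4 ≡ 325^2 = 105625 ≡ 421 (mod 797)
611^8 ≡ 421^2 = 177241 ≡ 307 (mod 797)
611^16 ≡ 307^2 = 94249 ≡ 203 (mod 797)
611^32 ≡ 203^2 = 41209 ≡ 562 (mod 797)
611^64 ≡ 562^2 = 315844 ≡ 232 (mod 797)
611^128 ≡ 232^2 = 53824 ≡ 425 (mod 797)
611^236 = 611^128 · 611^64 · 611^32 · 611^8 · 611^4 ≡ 425 · 232 · 562 · 307 · 421 (mod 797).
Accumulate the product:
425 · 232 = 98600 ≡ 569
569 · 562 = 319778 ≡ 181
181 · 307 = 55567 ≡ 574
574 · 421 = 241654 ≡ 163

163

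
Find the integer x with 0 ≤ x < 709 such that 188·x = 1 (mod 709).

Apply the Euclidean algorithm and back-substitute:
709 = 3·188 + 145
188 = 1·145 + 43
145 = 3·43 + 16
43 = 2·16 + 11
16 = 1·11 + 5
11 = 2·5 + 1
5 = 5·1 + 0
gcd(188, 709) = 1, so the inverse exists.
Back-substitute for 1:
1 = 1·11 − 2·5
  = −2·16 + 3·11
  = 3·43 − 8·16
  = −8·145 + 27·43
  = 27·188 − 35·145
  = −35·709 + 132·188
So 188⁻¹ ≡ 132 (mod 709).

132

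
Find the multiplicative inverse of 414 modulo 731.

309

Apply the Euclidean algorithm and back-substitute:
731 = 1×414 + 317
414 = 1×317 + 97
317 = 3×97 + 26
97 = 3×26 + 19
26 = 1×19 + 7
19 = 2×7 + 5
7 = 1×5 + 2
5 = 2×2 + 1
2 = 2×1 + 0
gcd(414, 731) = 1, so the inverse exists.
Back-substitute for 1:
1 = 1×5 − 2×2
  = −2×7 + 3×5
  = 3×19 − 8×7
  = −8×26 + 11×19
  = 11×97 − 41×26
  = −41×317 + 134×97
  = 134×414 − 175×317
  = −175×731 + 309×414
So 414⁻¹ ≡ 309 (mod 731).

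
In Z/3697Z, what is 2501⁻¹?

2476

By the extended Euclidean algorithm:
3697 = 1·2501 + 1196
2501 = 2·1196 + 109
1196 = 10·109 + 106
109 = 1·106 + 3
106 = 35·3 + 1
3 = 3·1 + 0
gcd(2501, 3697) = 1, so the inverse exists.
Bézout: 1 = 826·3697 − 1221·2501.
So 2501⁻¹ ≡ −1221 ≡ 2476 (mod 3697).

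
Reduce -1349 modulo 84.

79

-1349 = -17×84 + 79, so -1349 ≡ 79 (mod 84).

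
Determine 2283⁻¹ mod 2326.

595

Apply the Euclidean algorithm and back-substitute:
2326 = 1·2283 + 43
2283 = 53·43 + 4
43 = 10·4 + 3
4 = 1·3 + 1
3 = 3·1 + 0
gcd(2283, 2326) = 1, so the inverse exists.
Back-substitute for 1:
1 = 1·4 − 1·3
  = −1·43 + 11·4
  = 11·2283 − 584·43
  = −584·2326 + 595·2283
So 2283⁻¹ ≡ 595 (mod 2326).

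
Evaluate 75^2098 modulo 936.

Using repeated squaring:
2098 in binary is 100000110010, i.e. 2098 = 2048 + 32 + 16 + 2.
75^1 ≡ 75 (mod 936)
75^2 ≡ 75^2 = 5625 ≡ 9 (mod 936)
75^4 ≡ 9^2 = 81 (mod 936)
75^8 ≡ 81^2 = 6561 ≡ 9 (mod 936)
75^16 ≡ 9^2 = 81 (mod 936)
75^32 ≡ 81^2 = 6561 ≡ 9 (mod 936)
75^64 ≡ 9^2 = 81 (mod 936)
75^128 ≡ 81^2 = 6561 ≡ 9 (mod 936)
75^256 ≡ 9^2 = 81 (mod 936)
75^512 ≡ 81^2 = 6561 ≡ 9 (mod 936)
75^1024 ≡ 9^2 = 81 (mod 936)
75^2048 ≡ 81^2 = 6561 ≡ 9 (mod 936)
75^2098 = 75^2048 · 75^32 · 75^16 · 75^2 ≡ 9 · 9 · 81 · 9 (mod 936).
Accumulate the product:
9 · 9 = 81
81 · 81 = 6561 ≡ 9
9 · 9 = 81

81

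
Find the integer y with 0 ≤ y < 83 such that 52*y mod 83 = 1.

Run the extended Euclidean algorithm:
83 = 1*52 + 31
52 = 1*31 + 21
31 = 1*21 + 10
21 = 2*10 + 1
10 = 10*1 + 0
gcd(52, 83) = 1, so the inverse exists.
Bézout: 1 = −5*83 + 8*52.
So 52⁻¹ ≡ 8 (mod 83).

8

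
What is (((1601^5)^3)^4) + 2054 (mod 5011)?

1365

(1601)^5 ≡ 2700 (mod 5011)
(2700)^3 ≡ 2462 (mod 5011)
(2462)^4 ≡ 4322 (mod 5011)
4322 + 2054 = 6376 ≡ 1365 (mod 5011)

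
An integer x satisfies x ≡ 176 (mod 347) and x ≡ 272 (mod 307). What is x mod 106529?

86232

347⁻¹ mod 307: 347·284 ≡ 1 (mod 307), so 347⁻¹ ≡ 284.
x = 176 + 347·((272 − 176)·284 mod 307) = 176 + 347·248 = 86232.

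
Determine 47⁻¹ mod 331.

Run the extended Euclidean algorithm:
331 = 7×47 + 2
47 = 23×2 + 1
2 = 2×1 + 0
gcd(47, 331) = 1, so the inverse exists.
Back-substitute for 1:
1 = 1×47 − 23×2
  = −23×331 + 162×47
So 47⁻¹ ≡ 162 (mod 331).

162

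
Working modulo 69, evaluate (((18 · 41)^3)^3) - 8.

67

18 · 41 = 738 ≡ 48 (mod 69)
(48)^3 ≡ 54 (mod 69)
(54)^3 ≡ 6 (mod 69)
6 - 8 = -2 ≡ 67 (mod 69)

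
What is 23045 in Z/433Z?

23045 = 53·433 + 96, so 23045 ≡ 96 (mod 433).

96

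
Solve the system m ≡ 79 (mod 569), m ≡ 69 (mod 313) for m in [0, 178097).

569⁻¹ mod 313: 569×302 ≡ 1 (mod 313), so 569⁻¹ ≡ 302.
m = 79 + 569×((69 − 79)×302 mod 313) = 79 + 569×110 = 62669.

62669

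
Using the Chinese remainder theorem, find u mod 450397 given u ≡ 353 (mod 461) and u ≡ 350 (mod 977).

385288

461⁻¹ mod 977: 461*373 ≡ 1 (mod 977), so 461⁻¹ ≡ 373.
u = 353 + 461*((350 − 353)*373 mod 977) = 353 + 461*835 = 385288.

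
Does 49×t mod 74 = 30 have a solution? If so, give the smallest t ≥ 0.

58

gcd(49, 74) = 1, so a unique solution mod 74 exists.
49⁻¹ ≡ 71 (mod 74).
t ≡ 71×30 ≡ 58 (mod 74).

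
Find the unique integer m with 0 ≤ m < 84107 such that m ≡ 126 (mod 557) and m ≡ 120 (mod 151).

557⁻¹ mod 151: 557×106 ≡ 1 (mod 151), so 557⁻¹ ≡ 106.
m = 126 + 557×((120 − 126)×106 mod 151) = 126 + 557×119 = 66409.

66409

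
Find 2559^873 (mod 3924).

3807

873 in binary is 1101101001, i.e. 873 = 512 + 256 + 64 + 32 + 8 + 1.
2559^1 ≡ 2559 (mod 3924)
2559^2 ≡ 2559^2 = 6548481 ≡ 3249 (mod 3924)
2559^4 ≡ 3249^2 = 10556001 ≡ 441 (mod 3924)
2559^8 ≡ 441^2 = 194481 ≡ 2205 (mod 3924)
2559^16 ≡ 2205^2 = 4862025 ≡ 189 (mod 3924)
2559^32 ≡ 189^2 = 35721 ≡ 405 (mod 3924)
2559^64 ≡ 405^2 = 164025 ≡ 3141 (mod 3924)
2559^128 ≡ 3141^2 = 9865881 ≡ 945 (mod 3924)
2559^256 ≡ 945^2 = 893025 ≡ 2277 (mod 3924)
2559^512 ≡ 2277^2 = 5184729 ≡ 1125 (mod 3924)
2559^873 = 2559^512 · 2559^256 · 2559^64 · 2559^32 · 2559^8 · 2559^1 ≡ 1125 · 2277 · 3141 · 405 · 2205 · 2559 (mod 3924).
Accumulate the product:
1125 · 2277 = 2561625 ≡ 3177
3177 · 3141 = 9978957 ≡ 225
225 · 405 = 91125 ≡ 873
873 · 2205 = 1924965 ≡ 2205
2205 · 2559 = 5642595 ≡ 3807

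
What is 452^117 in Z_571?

Compute successive squares:
117 in binary is 1110101, i.e. 117 = 64 + 32 + 16 + 4 + 1.
452^1 ≡ 452 (mod 571)
452^2 ≡ 452^2 = 204304 ≡ 457 (mod 571)
452^4 ≡ 457^2 = 208849 ≡ 434 (mod 571)
452^8 ≡ 434^2 = 188356 ≡ 497 (mod 571)
452^16 ≡ 497^2 = 247009 ≡ 337 (mod 571)
452^32 ≡ 337^2 = 113569 ≡ 511 (mod 571)
452^64 ≡ 511^2 = 261121 ≡ 174 (mod 571)
452^117 = 452^64 × 452^32 × 452^16 × 452^4 × 452^1 ≡ 174 × 511 × 337 × 434 × 452 (mod 571).
Accumulate the product:
174 × 511 = 88914 ≡ 409
409 × 337 = 137833 ≡ 222
222 × 434 = 96348 ≡ 420
420 × 452 = 189840 ≡ 268

268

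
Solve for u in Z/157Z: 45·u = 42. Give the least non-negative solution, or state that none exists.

gcd(45, 157) = 1, so a unique solution mod 157 exists.
45⁻¹ ≡ 7 (mod 157).
u ≡ 7·42 ≡ 137 (mod 157).

137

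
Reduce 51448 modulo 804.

796

51448 = 63×804 + 796, so 51448 ≡ 796 (mod 804).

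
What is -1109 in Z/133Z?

-1109 = -9×133 + 88, so -1109 ≡ 88 (mod 133).

88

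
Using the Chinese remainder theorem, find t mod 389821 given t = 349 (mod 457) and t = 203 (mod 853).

81238

457⁻¹ mod 853: 457*28 ≡ 1 (mod 853), so 457⁻¹ ≡ 28.
t = 349 + 457*((203 − 349)*28 mod 853) = 349 + 457*177 = 81238.
Check: 81238 mod 457 = 349, 81238 mod 853 = 203. ✓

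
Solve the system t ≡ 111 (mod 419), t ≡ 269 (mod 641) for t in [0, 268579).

142571

419⁻¹ mod 641: 419·205 ≡ 1 (mod 641), so 419⁻¹ ≡ 205.
t = 111 + 419·((269 − 111)·205 mod 641) = 111 + 419·340 = 142571.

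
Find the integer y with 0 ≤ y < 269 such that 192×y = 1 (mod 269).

By the extended Euclidean algorithm:
269 = 1·192 + 77
192 = 2·77 + 38
77 = 2·38 + 1
38 = 38·1 + 0
gcd(192, 269) = 1, so the inverse exists.
Back-substitute for 1:
1 = 1·77 − 2·38
  = −2·192 + 5·77
  = 5·269 − 7·192
So 192⁻¹ ≡ −7 ≡ 262 (mod 269).

262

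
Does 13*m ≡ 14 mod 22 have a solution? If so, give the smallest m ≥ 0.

18

gcd(13, 22) = 1, so a unique solution mod 22 exists.
13⁻¹ ≡ 17 (mod 22).
m ≡ 17*14 ≡ 18 (mod 22).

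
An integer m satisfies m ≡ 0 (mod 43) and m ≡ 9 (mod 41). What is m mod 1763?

1075

43⁻¹ mod 41: 43×21 ≡ 1 (mod 41), so 43⁻¹ ≡ 21.
m = 0 + 43×((9 − 0)×21 mod 41) = 0 + 43×25 = 1075.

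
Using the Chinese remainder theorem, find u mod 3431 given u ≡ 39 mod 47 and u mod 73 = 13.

86

47⁻¹ mod 73: 47*14 ≡ 1 (mod 73), so 47⁻¹ ≡ 14.
u = 39 + 47*((13 − 39)*14 mod 73) = 39 + 47*1 = 86.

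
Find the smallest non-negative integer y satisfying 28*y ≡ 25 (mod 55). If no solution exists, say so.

50

gcd(28, 55) = 1, so a unique solution mod 55 exists.
28⁻¹ ≡ 2 (mod 55).
y ≡ 2*25 ≡ 50 (mod 55).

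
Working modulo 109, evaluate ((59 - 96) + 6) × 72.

59 - 96 = -37 ≡ 72 (mod 109)
72 + 6 = 78
78 × 72 = 5616 ≡ 57 (mod 109)

57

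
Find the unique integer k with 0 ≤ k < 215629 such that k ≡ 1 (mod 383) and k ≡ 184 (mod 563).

168521

383⁻¹ mod 563: 383·147 ≡ 1 (mod 563), so 383⁻¹ ≡ 147.
k = 1 + 383·((184 − 1)·147 mod 563) = 1 + 383·440 = 168521.
Check: 168521 mod 383 = 1, 168521 mod 563 = 184. ✓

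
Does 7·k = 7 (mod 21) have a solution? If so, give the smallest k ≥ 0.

1

gcd(7, 21) = 7, and 7 | 7, so solutions exist.
Divide through by 7: 1·k = 1 (mod 3).
1⁻¹ ≡ 1 (mod 3).
k ≡ 1·1 ≡ 1 (mod 3).
The smallest non-negative solution is k = 1.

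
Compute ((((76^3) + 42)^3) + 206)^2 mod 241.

181

(76)^3 ≡ 115 (mod 241)
115 + 42 = 157
(157)^3 ≡ 156 (mod 241)
156 + 206 = 362 ≡ 121 (mod 241)
(121)^2 ≡ 181 (mod 241)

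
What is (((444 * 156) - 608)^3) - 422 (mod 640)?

444 * 156 = 69264 ≡ 144 (mod 640)
144 - 608 = -464 ≡ 176 (mod 640)
(176)^3 ≡ 256 (mod 640)
256 - 422 = -166 ≡ 474 (mod 640)

474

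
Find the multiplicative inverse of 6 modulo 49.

49 = 8*6 + 1
6 = 6*1 + 0
gcd(6, 49) = 1, so the inverse exists.
Back-substitute for 1:
1 = 1*49 − 8*6
So 6⁻¹ ≡ −8 ≡ 41 (mod 49).

41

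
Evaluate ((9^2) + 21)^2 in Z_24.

(9)^2 ≡ 9 (mod 24)
9 + 21 = 30 ≡ 6 (mod 24)
(6)^2 ≡ 12 (mod 24)

12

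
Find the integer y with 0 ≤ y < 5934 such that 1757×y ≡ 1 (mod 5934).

179

5934 = 3*1757 + 663
1757 = 2*663 + 431
663 = 1*431 + 232
431 = 1*232 + 199
232 = 1*199 + 33
199 = 6*33 + 1
33 = 33*1 + 0
gcd(1757, 5934) = 1, so the inverse exists.
Bézout: 1 = −53*5934 + 179*1757.
So 1757⁻¹ ≡ 179 (mod 5934).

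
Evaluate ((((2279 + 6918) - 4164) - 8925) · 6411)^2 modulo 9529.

2279 + 6918 = 9197
9197 - 4164 = 5033
5033 - 8925 = -3892 ≡ 5637 (mod 9529)
5637 · 6411 = 36138807 ≡ 4839 (mod 9529)
(4839)^2 ≡ 3168 (mod 9529)

3168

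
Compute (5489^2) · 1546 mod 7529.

1940

(5489)^2 ≡ 5592 (mod 7529)
5592 · 1546 = 8645232 ≡ 1940 (mod 7529)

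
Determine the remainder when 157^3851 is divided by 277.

3851 in binary is 111100001011, i.e. 3851 = 2048 + 1024 + 512 + 256 + 8 + 2 + 1.
157^1 ≡ 157 (mod 277)
157^2 ≡ 157^2 = 24649 ≡ 273 (mod 277)
157^4 ≡ 273^2 = 74529 ≡ 16 (mod 277)
157^8 ≡ 16^2 = 256 (mod 277)
157^16 ≡ 256^2 = 65536 ≡ 164 (mod 277)
157^32 ≡ 164^2 = 26896 ≡ 27 (mod 277)
157^64 ≡ 27^2 = 729 ≡ 175 (mod 277)
157^128 ≡ 175^2 = 30625 ≡ 155 (mod 277)
157^256 ≡ 155^2 = 24025 ≡ 203 (mod 277)
157^512 ≡ 203^2 = 41209 ≡ 213 (mod 277)
157^1024 ≡ 213^2 = 45369 ≡ 218 (mod 277)
157^2048 ≡ 218^2 = 47524 ≡ 157 (mod 277)
157^3851 = 157^2048 × 157^1024 × 157^512 × 157^256 × 157^8 × 157^2 × 157^1 ≡ 157 × 218 × 213 × 203 × 256 × 273 × 157 (mod 277).
Accumulate the product:
157 × 218 = 34226 ≡ 155
155 × 213 = 33015 ≡ 52
52 × 203 = 10556 ≡ 30
30 × 256 = 7680 ≡ 201
201 × 273 = 54873 ≡ 27
27 × 157 = 4239 ≡ 84

84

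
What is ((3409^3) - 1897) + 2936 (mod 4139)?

371

(3409)^3 ≡ 3471 (mod 4139)
3471 - 1897 = 1574
1574 + 2936 = 4510 ≡ 371 (mod 4139)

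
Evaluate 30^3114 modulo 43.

By square-and-multiply:
3114 in binary is 110000101010, i.e. 3114 = 2048 + 1024 + 32 + 8 + 2.
30^1 ≡ 30 (mod 43)
30^2 ≡ 30^2 = 900 ≡ 40 (mod 43)
30^4 ≡ 40^2 = 1600 ≡ 9 (mod 43)
30^8 ≡ 9^2 = 81 ≡ 38 (mod 43)
30^16 ≡ 38^2 = 1444 ≡ 25 (mod 43)
30^32 ≡ 25^2 = 625 ≡ 23 (mod 43)
30^64 ≡ 23^2 = 529 ≡ 13 (mod 43)
30^128 ≡ 13^2 = 169 ≡ 40 (mod 43)
30^256 ≡ 40^2 = 1600 ≡ 9 (mod 43)
30^512 ≡ 9^2 = 81 ≡ 38 (mod 43)
30^1024 ≡ 38^2 = 1444 ≡ 25 (mod 43)
30^2048 ≡ 25^2 = 625 ≡ 23 (mod 43)
30^3114 = 30^2048 × 30^1024 × 30^32 × 30^8 × 30^2 ≡ 23 × 25 × 23 × 38 × 40 (mod 43).
Accumulate the product:
23 × 25 = 575 ≡ 16
16 × 23 = 368 ≡ 24
24 × 38 = 912 ≡ 9
9 × 40 = 360 ≡ 16

16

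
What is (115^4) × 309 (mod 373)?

(115)^4 ≡ 179 (mod 373)
179 × 309 = 55311 ≡ 107 (mod 373)

107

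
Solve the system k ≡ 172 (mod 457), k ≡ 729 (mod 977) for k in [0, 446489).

155095

457⁻¹ mod 977: 457·62 ≡ 1 (mod 977), so 457⁻¹ ≡ 62.
k = 172 + 457·((729 − 172)·62 mod 977) = 172 + 457·339 = 155095.
Check: 155095 mod 457 = 172, 155095 mod 977 = 729. ✓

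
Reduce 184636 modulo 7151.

5861

184636 = 25×7151 + 5861, so 184636 ≡ 5861 (mod 7151).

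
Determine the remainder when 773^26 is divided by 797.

Using repeated squaring:
26 in binary is 11010, i.e. 26 = 16 + 8 + 2.
773^1 ≡ 773 (mod 797)
773^2 ≡ 773^2 = 597529 ≡ 576 (mod 797)
773^4 ≡ 576^2 = 331776 ≡ 224 (mod 797)
773^8 ≡ 224^2 = 50176 ≡ 762 (mod 797)
773^16 ≡ 762^2 = 580644 ≡ 428 (mod 797)
773^26 = 773^16 · 773^8 · 773^2 ≡ 428 · 762 · 576 (mod 797).
Accumulate the product:
428 · 762 = 326136 ≡ 163
163 · 576 = 93888 ≡ 639

639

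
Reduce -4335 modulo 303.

210

-4335 = -15×303 + 210, so -4335 ≡ 210 (mod 303).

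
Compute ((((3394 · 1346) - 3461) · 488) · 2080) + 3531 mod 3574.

2847

3394 · 1346 = 4568324 ≡ 752 (mod 3574)
752 - 3461 = -2709 ≡ 865 (mod 3574)
865 · 488 = 422120 ≡ 388 (mod 3574)
388 · 2080 = 807040 ≡ 2890 (mod 3574)
2890 + 3531 = 6421 ≡ 2847 (mod 3574)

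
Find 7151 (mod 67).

49

7151 = 106*67 + 49, so 7151 ≡ 49 (mod 67).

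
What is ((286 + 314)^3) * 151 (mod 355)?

286 + 314 = 600 ≡ 245 (mod 355)
(245)^3 ≡ 250 (mod 355)
250 * 151 = 37750 ≡ 120 (mod 355)

120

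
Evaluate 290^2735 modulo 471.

2735 in binary is 101010101111, i.e. 2735 = 2048 + 512 + 128 + 32 + 8 + 4 + 2 + 1.
290^1 ≡ 290 (mod 471)
290^2 ≡ 290^2 = 84100 ≡ 262 (mod 471)
290^4 ≡ 262^2 = 68644 ≡ 349 (mod 471)
290^8 ≡ 349^2 = 121801 ≡ 283 (mod 471)
290^16 ≡ 283^2 = 80089 ≡ 19 (mod 471)
290^32 ≡ 19^2 = 361 (mod 471)
290^64 ≡ 361^2 = 130321 ≡ 325 (mod 471)
290^128 ≡ 325^2 = 105625 ≡ 121 (mod 471)
290^256 ≡ 121^2 = 14641 ≡ 40 (mod 471)
290^512 ≡ 40^2 = 1600 ≡ 187 (mod 471)
290^1024 ≡ 187^2 = 34969 ≡ 115 (mod 471)
290^2048 ≡ 115^2 = 13225 ≡ 37 (mod 471)
290^2735 = 290^2048 × 290^512 × 290^128 × 290^32 × 290^8 × 290^4 × 290^2 × 290^1 ≡ 37 × 187 × 121 × 361 × 283 × 349 × 262 × 290 (mod 471).
Accumulate the product:
37 × 187 = 6919 ≡ 325
325 × 121 = 39325 ≡ 232
232 × 361 = 83752 ≡ 385
385 × 283 = 108955 ≡ 154
154 × 349 = 53746 ≡ 52
52 × 262 = 13624 ≡ 436
436 × 290 = 126440 ≡ 212

212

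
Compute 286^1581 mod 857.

1581 in binary is 11000101101, i.e. 1581 = 1024 + 512 + 32 + 8 + 4 + 1.
286^1 ≡ 286 (mod 857)
286^2 ≡ 286^2 = 81796 ≡ 381 (mod 857)
286^4 ≡ 381^2 = 145161 ≡ 328 (mod 857)
286^8 ≡ 328^2 = 107584 ≡ 459 (mod 857)
286^16 ≡ 459^2 = 210681 ≡ 716 (mod 857)
286^32 ≡ 716^2 = 512656 ≡ 170 (mod 857)
286^64 ≡ 170^2 = 28900 ≡ 619 (mod 857)
286^128 ≡ 619^2 = 383161 ≡ 82 (mod 857)
286^256 ≡ 82^2 = 6724 ≡ 725 (mod 857)
286^512 ≡ 725^2 = 525625 ≡ 284 (mod 857)
286^1024 ≡ 284^2 = 80656 ≡ 98 (mod 857)
286^1581 = 286^1024 * 286^512 * 286^32 * 286^8 * 286^4 * 286^1 ≡ 98 * 284 * 170 * 459 * 328 * 286 (mod 857).
Accumulate the product:
98 * 284 = 27832 ≡ 408
408 * 170 = 69360 ≡ 800
800 * 459 = 367200 ≡ 404
404 * 328 = 132512 ≡ 534
534 * 286 = 152724 ≡ 178

178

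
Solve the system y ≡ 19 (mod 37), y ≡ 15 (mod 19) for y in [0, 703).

167

37⁻¹ mod 19: 37*18 ≡ 1 (mod 19), so 37⁻¹ ≡ 18.
y = 19 + 37*((15 − 19)*18 mod 19) = 19 + 37*4 = 167.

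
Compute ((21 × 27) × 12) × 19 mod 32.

21 × 27 = 567 ≡ 23 (mod 32)
23 × 12 = 276 ≡ 20 (mod 32)
20 × 19 = 380 ≡ 28 (mod 32)

28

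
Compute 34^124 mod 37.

33

By square-and-multiply:
34^1 ≡ 34 (mod 37)
34^2 ≡ 34^2 = 1156 ≡ 9 (mod 37)
34^4 ≡ 9^2 = 81 ≡ 7 (mod 37)
34^8 ≡ 7^2 = 49 ≡ 12 (mod 37)
34^16 ≡ 12^2 = 144 ≡ 33 (mod 37)
34^32 ≡ 33^2 = 1089 ≡ 16 (mod 37)
34^64 ≡ 16^2 = 256 ≡ 34 (mod 37)
34^124 = 34^64 × 34^32 × 34^16 × 34^8 × 34^4 ≡ 34 × 16 × 33 × 12 × 7 (mod 37).
Accumulate the product:
34 × 16 = 544 ≡ 26
26 × 33 = 858 ≡ 7
7 × 12 = 84 ≡ 10
10 × 7 = 70 ≡ 33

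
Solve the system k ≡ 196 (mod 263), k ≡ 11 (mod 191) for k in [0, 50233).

4404

263⁻¹ mod 191: 263*130 ≡ 1 (mod 191), so 263⁻¹ ≡ 130.
k = 196 + 263*((11 − 196)*130 mod 191) = 196 + 263*16 = 4404.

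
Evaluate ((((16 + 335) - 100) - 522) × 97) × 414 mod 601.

16 + 335 = 351
351 - 100 = 251
251 - 522 = -271 ≡ 330 (mod 601)
330 × 97 = 32010 ≡ 157 (mod 601)
157 × 414 = 64998 ≡ 90 (mod 601)

90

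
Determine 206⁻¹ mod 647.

223

647 = 3*206 + 29
206 = 7*29 + 3
29 = 9*3 + 2
3 = 1*2 + 1
2 = 2*1 + 0
gcd(206, 647) = 1, so the inverse exists.
Bézout: 1 = −71*647 + 223*206.
So 206⁻¹ ≡ 223 (mod 647).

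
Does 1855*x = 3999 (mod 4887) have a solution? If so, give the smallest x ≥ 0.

gcd(1855, 4887) = 1, so a unique solution mod 4887 exists.
1855⁻¹ ≡ 901 (mod 4887).
x ≡ 901*3999 ≡ 1380 (mod 4887).

1380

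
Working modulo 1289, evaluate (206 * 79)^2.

1269

206 * 79 = 16274 ≡ 806 (mod 1289)
(806)^2 ≡ 1269 (mod 1289)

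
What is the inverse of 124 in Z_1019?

830

By the extended Euclidean algorithm:
1019 = 8×124 + 27
124 = 4×27 + 16
27 = 1×16 + 11
16 = 1×11 + 5
11 = 2×5 + 1
5 = 5×1 + 0
gcd(124, 1019) = 1, so the inverse exists.
Bézout: 1 = 23×1019 − 189×124.
So 124⁻¹ ≡ −189 ≡ 830 (mod 1019).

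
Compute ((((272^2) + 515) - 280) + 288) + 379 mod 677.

(272)^2 ≡ 191 (mod 677)
191 + 515 = 706 ≡ 29 (mod 677)
29 - 280 = -251 ≡ 426 (mod 677)
426 + 288 = 714 ≡ 37 (mod 677)
37 + 379 = 416

416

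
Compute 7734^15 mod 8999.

Using repeated squaring:
15 in binary is 1111, i.e. 15 = 8 + 4 + 2 + 1.
7734^1 ≡ 7734 (mod 8999)
7734^2 ≡ 7734^2 = 59814756 ≡ 7402 (mod 8999)
7734^4 ≡ 7402^2 = 54789604 ≡ 3692 (mod 8999)
7734^8 ≡ 3692^2 = 13630864 ≡ 6378 (mod 8999)
7734^15 = 7734^8 * 7734^4 * 7734^2 * 7734^1 ≡ 6378 * 3692 * 7402 * 7734 (mod 8999).
Accumulate the product:
6378 * 3692 = 23547576 ≡ 6192
6192 * 7402 = 45833184 ≡ 1277
1277 * 7734 = 9876318 ≡ 4415

4415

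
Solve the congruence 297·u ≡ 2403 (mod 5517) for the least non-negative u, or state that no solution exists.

gcd(297, 5517) = 9, and 9 | 2403, so solutions exist.
Divide through by 9: 33·u = 267 (mod 613).
33⁻¹ ≡ 483 (mod 613).
u ≡ 483·267 ≡ 231 (mod 613).
The smallest non-negative solution is u = 231.

231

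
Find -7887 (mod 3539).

2730

-7887 = -3×3539 + 2730, so -7887 ≡ 2730 (mod 3539).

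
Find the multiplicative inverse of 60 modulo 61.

Run the extended Euclidean algorithm:
61 = 1*60 + 1
60 = 60*1 + 0
gcd(60, 61) = 1, so the inverse exists.
Bézout: 1 = 1*61 − 1*60.
So 60⁻¹ ≡ −1 ≡ 60 (mod 61).

60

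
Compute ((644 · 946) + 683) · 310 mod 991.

262

644 · 946 = 609224 ≡ 750 (mod 991)
750 + 683 = 1433 ≡ 442 (mod 991)
442 · 310 = 137020 ≡ 262 (mod 991)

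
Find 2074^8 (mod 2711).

30

Using repeated squaring:
2074^1 ≡ 2074 (mod 2711)
2074^2 ≡ 2074^2 = 4301476 ≡ 1830 (mod 2711)
2074^4 ≡ 1830^2 = 3348900 ≡ 815 (mod 2711)
2074^8 ≡ 815^2 = 664225 ≡ 30 (mod 2711)
So 2074^8 ≡ 30 (mod 2711).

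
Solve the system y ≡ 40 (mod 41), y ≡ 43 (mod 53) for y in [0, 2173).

41⁻¹ mod 53: 41×22 ≡ 1 (mod 53), so 41⁻¹ ≡ 22.
y = 40 + 41×((43 − 40)×22 mod 53) = 40 + 41×13 = 573.
Check: 573 mod 41 = 40, 573 mod 53 = 43. ✓

573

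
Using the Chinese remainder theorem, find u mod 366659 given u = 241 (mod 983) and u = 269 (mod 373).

291209

983⁻¹ mod 373: 983*277 ≡ 1 (mod 373), so 983⁻¹ ≡ 277.
u = 241 + 983*((269 − 241)*277 mod 373) = 241 + 983*296 = 291209.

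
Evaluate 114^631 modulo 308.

631 in binary is 1001110111, i.e. 631 = 512 + 64 + 32 + 16 + 4 + 2 + 1.
114^1 ≡ 114 (mod 308)
114^2 ≡ 114^2 = 12996 ≡ 60 (mod 308)
114^4 ≡ 60^2 = 3600 ≡ 212 (mod 308)
114^8 ≡ 212^2 = 44944 ≡ 284 (mod 308)
114^16 ≡ 284^2 = 80656 ≡ 268 (mod 308)
114^32 ≡ 268^2 = 71824 ≡ 60 (mod 308)
114^64 ≡ 60^2 = 3600 ≡ 212 (mod 308)
114^128 ≡ 212^2 = 44944 ≡ 284 (mod 308)
114^256 ≡ 284^2 = 80656 ≡ 268 (mod 308)
114^512 ≡ 268^2 = 71824 ≡ 60 (mod 308)
114^631 = 114^512 × 114^64 × 114^32 × 114^16 × 114^4 × 114^2 × 114^1 ≡ 60 × 212 × 60 × 268 × 212 × 60 × 114 (mod 308).
Accumulate the product:
60 × 212 = 12720 ≡ 92
92 × 60 = 5520 ≡ 284
284 × 268 = 76112 ≡ 36
36 × 212 = 7632 ≡ 240
240 × 60 = 14400 ≡ 232
232 × 114 = 26448 ≡ 268

268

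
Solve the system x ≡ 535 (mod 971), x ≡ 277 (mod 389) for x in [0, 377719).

971⁻¹ mod 389: 971*129 ≡ 1 (mod 389), so 971⁻¹ ≡ 129.
x = 535 + 971*((277 − 535)*129 mod 389) = 535 + 971*172 = 167547.

167547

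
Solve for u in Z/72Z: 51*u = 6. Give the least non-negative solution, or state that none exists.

10

gcd(51, 72) = 3, and 3 | 6, so solutions exist.
Divide through by 3: 17*u mod 24 = 2.
17⁻¹ ≡ 17 (mod 24).
u ≡ 17*2 ≡ 10 (mod 24).
The smallest non-negative solution is u = 10.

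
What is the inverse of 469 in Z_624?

157

Run the extended Euclidean algorithm:
624 = 1·469 + 155
469 = 3·155 + 4
155 = 38·4 + 3
4 = 1·3 + 1
3 = 3·1 + 0
gcd(469, 624) = 1, so the inverse exists.
Back-substitute for 1:
1 = 1·4 − 1·3
  = −1·155 + 39·4
  = 39·469 − 118·155
  = −118·624 + 157·469
So 469⁻¹ ≡ 157 (mod 624).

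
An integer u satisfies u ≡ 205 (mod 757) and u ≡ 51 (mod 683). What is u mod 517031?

487713

757⁻¹ mod 683: 757·120 ≡ 1 (mod 683), so 757⁻¹ ≡ 120.
u = 205 + 757·((51 − 205)·120 mod 683) = 205 + 757·644 = 487713.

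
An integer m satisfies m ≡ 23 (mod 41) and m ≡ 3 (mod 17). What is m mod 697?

105

41⁻¹ mod 17: 41*5 ≡ 1 (mod 17), so 41⁻¹ ≡ 5.
m = 23 + 41*((3 − 23)*5 mod 17) = 23 + 41*2 = 105.
Check: 105 mod 41 = 23, 105 mod 17 = 3. ✓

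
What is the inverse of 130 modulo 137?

39

Run the extended Euclidean algorithm:
137 = 1×130 + 7
130 = 18×7 + 4
7 = 1×4 + 3
4 = 1×3 + 1
3 = 3×1 + 0
gcd(130, 137) = 1, so the inverse exists.
Back-substitute for 1:
1 = 1×4 − 1×3
  = −1×7 + 2×4
  = 2×130 − 37×7
  = −37×137 + 39×130
So 130⁻¹ ≡ 39 (mod 137).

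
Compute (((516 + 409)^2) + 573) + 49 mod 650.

197

516 + 409 = 925 ≡ 275 (mod 650)
(275)^2 ≡ 225 (mod 650)
225 + 573 = 798 ≡ 148 (mod 650)
148 + 49 = 197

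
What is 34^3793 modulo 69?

19

By square-and-multiply:
34^1 ≡ 34 (mod 69)
34^2 ≡ 34^2 = 1156 ≡ 52 (mod 69)
34^4 ≡ 52^2 = 2704 ≡ 13 (mod 69)
34^8 ≡ 13^2 = 169 ≡ 31 (mod 69)
34^16 ≡ 31^2 = 961 ≡ 64 (mod 69)
34^32 ≡ 64^2 = 4096 ≡ 25 (mod 69)
34^64 ≡ 25^2 = 625 ≡ 4 (mod 69)
34^128 ≡ 4^2 = 16 (mod 69)
34^256 ≡ 16^2 = 256 ≡ 49 (mod 69)
34^512 ≡ 49^2 = 2401 ≡ 55 (mod 69)
34^1024 ≡ 55^2 = 3025 ≡ 58 (mod 69)
34^2048 ≡ 58^2 = 3364 ≡ 52 (mod 69)
34^3793 = 34^2048 · 34^1024 · 34^512 · 34^128 · 34^64 · 34^16 · 34^1 ≡ 52 · 58 · 55 · 16 · 4 · 64 · 34 (mod 69).
Accumulate the product:
52 · 58 = 3016 ≡ 49
49 · 55 = 2695 ≡ 4
4 · 16 = 64
64 · 4 = 256 ≡ 49
49 · 64 = 3136 ≡ 31
31 · 34 = 1054 ≡ 19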